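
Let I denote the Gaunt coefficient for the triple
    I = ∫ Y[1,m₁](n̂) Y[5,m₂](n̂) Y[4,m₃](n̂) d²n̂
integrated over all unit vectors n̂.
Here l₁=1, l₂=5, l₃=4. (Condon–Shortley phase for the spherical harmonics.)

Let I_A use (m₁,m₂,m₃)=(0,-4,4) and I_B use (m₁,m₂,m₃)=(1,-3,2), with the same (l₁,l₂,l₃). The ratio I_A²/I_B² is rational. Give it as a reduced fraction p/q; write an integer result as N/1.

9/28

Same 1,5,4: normalisation and zero-m 3j drop out of the ratio.
A: Δ: 2! 0! 8! / 11! → 1/495; sum: t=1:−1/40320 = -1/40320; 3j²(1 5 4; 0 -4 4) = Δ·Π!·Σ² = 1/55  (sign -1)
B: Δ: 2! 0! 8! / 11! → 1/495; sum: t=0:+1/2880 = 1/2880; 3j²(1 5 4; 1 -3 2) = Δ·Π!·Σ² = 28/495  (sign +1)
I_A²/I_B² = (1/55)/(28/495) = 9/28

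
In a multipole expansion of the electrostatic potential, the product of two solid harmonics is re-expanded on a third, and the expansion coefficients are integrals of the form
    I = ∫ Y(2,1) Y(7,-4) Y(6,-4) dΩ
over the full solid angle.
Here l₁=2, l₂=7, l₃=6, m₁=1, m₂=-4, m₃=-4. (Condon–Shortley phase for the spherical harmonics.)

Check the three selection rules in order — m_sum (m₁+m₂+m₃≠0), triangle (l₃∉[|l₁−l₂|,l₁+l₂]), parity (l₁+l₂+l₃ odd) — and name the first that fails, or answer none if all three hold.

m_sum

azimuthal sum: 1 − 4 − 4 = -7  ✗
5 ≤ 6 ≤ 9 (triangle on l)
L = 2 + 7 + 6 = 15 (odd)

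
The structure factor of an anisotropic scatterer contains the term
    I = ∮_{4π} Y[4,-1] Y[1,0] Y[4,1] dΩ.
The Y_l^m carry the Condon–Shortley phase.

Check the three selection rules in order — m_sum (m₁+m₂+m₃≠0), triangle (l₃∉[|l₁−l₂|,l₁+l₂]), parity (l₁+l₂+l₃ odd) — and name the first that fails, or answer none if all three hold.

m₁+m₂+m₃ = -1 + 0 + 1 = 0  ✓
triangle: |4−1|=3 ≤ l₃=4 ≤ 4+1=5  ✓
parity: l₁+l₂+l₃ = 9 is odd  ✗

parity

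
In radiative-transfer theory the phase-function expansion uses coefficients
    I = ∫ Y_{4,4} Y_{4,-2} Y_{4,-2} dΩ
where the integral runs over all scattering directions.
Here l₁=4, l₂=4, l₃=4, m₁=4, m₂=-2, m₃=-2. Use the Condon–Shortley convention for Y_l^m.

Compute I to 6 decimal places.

0.190983

Checks pass: Σm=0; 12 even; l₃=4∈[0,8].
(2·4+1)(2·4+1)(2·4+1) = 729
Δ: 4! 4! 4! / 13! → 1/450450
sum: t=0:+1/13824 t=1:−1/216 t=2:+1/64 t=3:−1/216 t=4:+1/13824 = 5/768
3j²(4 4 4; 0 0 0) = Δ·Π!·Σ² = 18/1001  (sign +1)
sum: t=0:+1/2304 = 1/2304
3j²(4 4 4; 4 -2 -2) = Δ·Π!·Σ² = 5/143  (sign +1)
combine: 4πI² = 729·18/1001·5/143 = 65610/143143
take √, sign +1: I = 0.19098314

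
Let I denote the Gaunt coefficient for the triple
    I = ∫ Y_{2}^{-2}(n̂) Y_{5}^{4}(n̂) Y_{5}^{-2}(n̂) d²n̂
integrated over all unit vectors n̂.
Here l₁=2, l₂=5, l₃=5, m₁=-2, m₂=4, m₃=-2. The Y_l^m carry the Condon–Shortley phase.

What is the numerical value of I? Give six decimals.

m-sum 0 ✓  L=12 even ✓  3≤5≤7 ✓
Π(2lᵢ+1) = 5×11×11 = 605
triangle coeff Δ(2,5,5) = 1/38610
Σ_t [0,2]: t=0:+1/2880 t=1:−1/576 t=2:+1/2880 = -1/960
(3j)²=10/429 [(2 5 5; 0 0 0)], sign=+1
Σ_t [2,2]: t=2:+1/20160 = 1/20160
(3j)²=12/715 [(2 5 5; -2 4 -2)], sign=-1
⇒ 4πI² = 40/169
I = (-1)√(40/169/(4π)) = -0.13724032

-0.137240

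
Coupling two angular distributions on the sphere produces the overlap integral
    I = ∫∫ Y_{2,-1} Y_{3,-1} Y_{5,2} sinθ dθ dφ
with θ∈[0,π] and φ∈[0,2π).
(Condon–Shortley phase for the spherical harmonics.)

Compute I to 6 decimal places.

0.245532

Rules hold: Σm=0, L=10 even, 1≤5≤5.
N = 5·7·11 = 385
Δ = 0!·4!·6!/11! = 1/2310
Racah Σ t=0..0: t=0:+1/144 = 1/144
⇒ 3j(2 3 5; 0 0 0)² = 10/231, sgn -1
Racah Σ t=0..0: t=0:+1/288 = 1/288
⇒ 3j(2 3 5; -1 -1 2)² = 1/22, sgn -1
4πI² = N·(3j₀)²·(3jₘ)² = 25/33
I = +1·√(0.757576/4π) = 0.24553200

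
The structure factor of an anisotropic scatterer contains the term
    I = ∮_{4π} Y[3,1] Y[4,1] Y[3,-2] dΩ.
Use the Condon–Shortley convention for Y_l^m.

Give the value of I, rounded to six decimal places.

0.145070

Checks pass: Σm=0; 10 even; l₃=3∈[1,7].
(2·3+1)(2·4+1)(2·3+1) = 441
Δ: 4! 2! 4! / 11! → 1/34650
sum: t=1:−1/72 t=2:+1/16 t=3:−1/72 = 5/144
3j²(3 4 3; 0 0 0) = Δ·Π!·Σ² = 2/77  (sign -1)
sum: t=1:−1/144 t=2:+1/48 = 1/72
3j²(3 4 3; 1 1 -2) = Δ·Π!·Σ² = 16/693  (sign -1)
combine: 4πI² = 441·2/77·16/693 = 32/121
take √, sign +1: I = 0.14506992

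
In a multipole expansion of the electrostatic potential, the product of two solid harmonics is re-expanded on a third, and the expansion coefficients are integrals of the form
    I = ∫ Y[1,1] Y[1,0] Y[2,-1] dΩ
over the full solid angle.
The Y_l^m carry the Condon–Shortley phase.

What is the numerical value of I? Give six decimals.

-0.218510

Rules hold: Σm=0, L=4 even, 0≤2≤2.
N = 3·3·5 = 45
Δ = 0!·2!·2!/5! = 1/30
Racah Σ t=0..0: t=0:+1/1 = 1/1
⇒ 3j(1 1 2; 0 0 0)² = 2/15, sgn +1
Racah Σ t=0..0: t=0:+1/2 = 1/2
⇒ 3j(1 1 2; 1 0 -1)² = 1/10, sgn -1
4πI² = N·(3j₀)²·(3jₘ)² = 3/5
I = -1·√(0.6/4π) = -0.21850969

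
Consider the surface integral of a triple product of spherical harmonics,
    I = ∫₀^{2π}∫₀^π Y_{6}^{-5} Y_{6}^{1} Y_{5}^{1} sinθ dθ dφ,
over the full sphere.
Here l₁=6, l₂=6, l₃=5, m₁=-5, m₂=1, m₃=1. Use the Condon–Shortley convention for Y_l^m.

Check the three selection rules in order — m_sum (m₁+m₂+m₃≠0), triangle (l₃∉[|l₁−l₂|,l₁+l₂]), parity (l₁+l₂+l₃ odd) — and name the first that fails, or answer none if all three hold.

m_sum

m₁+m₂+m₃ = -5 + 1 + 1 = -3  ✗
triangle: |6−6|=0 ≤ l₃=5 ≤ 6+6=12
parity: l₁+l₂+l₃ = 17 is odd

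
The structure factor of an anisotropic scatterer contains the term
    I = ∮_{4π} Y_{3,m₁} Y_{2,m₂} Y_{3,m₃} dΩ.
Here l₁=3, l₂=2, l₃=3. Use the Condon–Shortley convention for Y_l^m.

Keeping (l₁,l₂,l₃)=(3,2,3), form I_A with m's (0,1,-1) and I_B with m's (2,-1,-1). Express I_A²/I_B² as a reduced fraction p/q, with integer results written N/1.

2/15

l's match ⇒ only the (l;m) 3-j factors differ between A and B.
A: triangle coeff Δ(3,2,3) = 1/3780; Σ_t [1,2]: t=1:−1/8 t=2:+1/12 = -1/24; (3j)²=1/210 [(3 2 3; 0 1 -1)], sign=-1
B: triangle coeff Δ(3,2,3) = 1/3780; Σ_t [0,1]: t=0:+1/12 t=1:−1/48 = 1/16; (3j)²=1/28 [(3 2 3; 2 -1 -1)], sign=+1
I_A²/I_B² = (1/210)/(1/28) = 2/15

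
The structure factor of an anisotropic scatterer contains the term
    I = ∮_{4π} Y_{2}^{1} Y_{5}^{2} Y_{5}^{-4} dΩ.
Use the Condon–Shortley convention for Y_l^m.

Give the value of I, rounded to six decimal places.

1 + 2 − 4 = -1 ≠ 0: azimuthal integral kills it; I = 0

0.000000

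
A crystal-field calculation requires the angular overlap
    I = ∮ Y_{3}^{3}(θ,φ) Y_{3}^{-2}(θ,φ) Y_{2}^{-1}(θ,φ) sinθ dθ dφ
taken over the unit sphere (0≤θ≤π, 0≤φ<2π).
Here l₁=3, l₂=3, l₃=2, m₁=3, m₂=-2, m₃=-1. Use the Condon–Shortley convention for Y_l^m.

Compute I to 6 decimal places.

Rules hold: Σm=0, L=8 even, 0≤2≤6.
N = 7·7·5 = 245
Δ = 4!·2!·2!/9! = 1/3780
Racah Σ t=1..3: t=1:−1/24 t=2:+1/4 t=3:−1/24 = 1/6
⇒ 3j(3 3 2; 0 0 0)² = 4/105, sgn +1
Racah Σ t=0..0: t=0:+1/48 = 1/48
⇒ 3j(3 3 2; 3 -2 -1)² = 5/84, sgn -1
4πI² = N·(3j₀)²·(3jₘ)² = 5/9
I = -1·√(0.555556/4π) = -0.21026104

-0.210261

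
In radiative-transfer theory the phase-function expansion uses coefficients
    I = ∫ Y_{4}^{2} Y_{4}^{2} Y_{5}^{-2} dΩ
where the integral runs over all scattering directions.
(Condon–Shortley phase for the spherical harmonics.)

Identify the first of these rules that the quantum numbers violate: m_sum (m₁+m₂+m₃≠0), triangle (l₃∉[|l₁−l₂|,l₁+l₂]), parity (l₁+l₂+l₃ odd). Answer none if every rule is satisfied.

m₁+m₂+m₃ = 2 + 2 − 2 = 2  ✗
triangle: |4−4|=0 ≤ l₃=5 ≤ 4+4=8
parity: l₁+l₂+l₃ = 13 is odd

m_sum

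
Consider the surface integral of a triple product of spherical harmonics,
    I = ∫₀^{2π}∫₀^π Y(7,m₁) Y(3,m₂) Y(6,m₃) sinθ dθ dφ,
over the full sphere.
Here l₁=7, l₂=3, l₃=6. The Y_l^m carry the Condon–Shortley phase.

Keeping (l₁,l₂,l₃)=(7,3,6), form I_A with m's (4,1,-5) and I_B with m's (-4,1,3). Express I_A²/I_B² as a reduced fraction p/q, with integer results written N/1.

Shared (l₁,l₂,l₃)=(7,3,6): N and (l;000)² cancel in I_A²/I_B².
A: Δ = 4!·10!·2!/17! = 1/2042040; Racah Σ t=2..3: t=2:+1/2903040 t=3:−1/21772800 = 13/43545600; ⇒ 3j(7 3 6; 4 1 -5)² = 143/7140, sgn -1
B: Δ = 4!·10!·2!/17! = 1/2042040; Racah Σ t=2..4: t=2:+1/2903040 t=3:−1/483840 t=4:+1/1451520 = -1/967680; ⇒ 3j(7 3 6; -4 1 3)² = 81/6188, sgn +1
I_A²/I_B² = (143/7140)/(81/6188) = 1859/1215

1859/1215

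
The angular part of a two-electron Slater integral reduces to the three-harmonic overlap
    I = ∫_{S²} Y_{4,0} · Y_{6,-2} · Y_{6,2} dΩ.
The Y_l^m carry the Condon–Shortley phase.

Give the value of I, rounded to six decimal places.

Checks pass: Σm=0; 16 even; l₃=6∈[2,10].
(2·4+1)(2·6+1)(2·6+1) = 1521
Δ: 4! 4! 8! / 17! → 1/15315300
sum: t=0:+1/829440 t=1:−1/25920 t=2:+1/9216 t=3:−1/25920 t=4:+1/829440 = 7/207360
3j²(4 6 6; 0 0 0) = Δ·Π!·Σ² = 28/2431  (sign +1)
sum: t=0:+1/331776 t=1:−1/25920 t=2:+1/23040 t=3:−1/181440 t=4:+1/23224320 = 11/4644864
3j²(4 6 6; 0 -2 2) = Δ·Π!·Σ² = 11/55692  (sign +1)
combine: 4πI² = 1521·28/2431·11/55692 = 1/289
take √, sign +1: I = 0.01659381

0.016594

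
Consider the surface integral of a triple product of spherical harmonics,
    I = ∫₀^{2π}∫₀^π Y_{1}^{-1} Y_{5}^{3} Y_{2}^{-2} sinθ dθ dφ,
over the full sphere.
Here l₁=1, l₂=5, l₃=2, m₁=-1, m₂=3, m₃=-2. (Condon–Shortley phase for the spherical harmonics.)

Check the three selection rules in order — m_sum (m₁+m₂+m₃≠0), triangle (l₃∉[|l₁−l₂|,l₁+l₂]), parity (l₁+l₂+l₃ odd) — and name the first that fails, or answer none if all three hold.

triangle

azimuthal sum: -1 + 3 − 2 = 0  ✓
4 ≤ 2 ≤ 6 (triangle on l)  ✗
L = 1 + 5 + 2 = 8 (even)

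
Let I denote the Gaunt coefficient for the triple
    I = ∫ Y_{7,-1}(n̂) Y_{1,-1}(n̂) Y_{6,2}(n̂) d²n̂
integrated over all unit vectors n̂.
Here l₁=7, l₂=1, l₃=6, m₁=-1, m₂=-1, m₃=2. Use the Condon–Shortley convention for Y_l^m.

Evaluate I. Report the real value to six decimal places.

Checks pass: Σm=0; 14 even; l₃=6∈[6,8].
(2·7+1)(2·1+1)(2·6+1) = 585
Δ: 2! 12! 0! / 15! → 1/1365
sum: t=1:−1/518400 = -1/518400
3j²(7 1 6; 0 0 0) = Δ·Π!·Σ² = 7/195  (sign -1)
sum: t=0:+1/1935360 = 1/1935360
3j²(7 1 6; -1 -1 2) = Δ·Π!·Σ² = 1/91  (sign +1)
combine: 4πI² = 585·7/195·1/91 = 3/13
take √, sign -1: I = -0.13551395

-0.135514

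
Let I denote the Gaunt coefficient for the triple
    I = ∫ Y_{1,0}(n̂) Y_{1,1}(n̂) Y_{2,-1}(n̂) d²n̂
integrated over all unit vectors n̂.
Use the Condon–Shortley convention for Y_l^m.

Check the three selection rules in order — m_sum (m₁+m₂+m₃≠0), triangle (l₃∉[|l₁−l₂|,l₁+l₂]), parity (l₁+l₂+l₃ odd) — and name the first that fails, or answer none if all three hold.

azimuthal sum: 0 + 1 − 1 = 0  ✓
0 ≤ 2 ≤ 2 (triangle on l)  ✓
L = 1 + 1 + 2 = 4 (even)  ✓

none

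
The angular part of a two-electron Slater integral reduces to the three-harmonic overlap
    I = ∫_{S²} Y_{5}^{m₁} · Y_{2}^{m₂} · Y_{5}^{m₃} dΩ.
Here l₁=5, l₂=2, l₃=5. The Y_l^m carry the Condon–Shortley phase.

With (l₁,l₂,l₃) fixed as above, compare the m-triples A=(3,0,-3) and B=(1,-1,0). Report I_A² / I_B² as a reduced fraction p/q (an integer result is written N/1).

l's match ⇒ only the (l;m) 3-j factors differ between A and B.
A: triangle coeff Δ(5,2,5) = 1/38610; Σ_t [0,2]: t=0:+1/5760 t=1:−1/5040 t=2:+1/161280 = -1/53760; (3j)²=1/4290 [(5 2 5; 3 0 -3)], sign=-1
B: triangle coeff Δ(5,2,5) = 1/38610; Σ_t [0,1]: t=0:+1/1152 t=1:−1/1440 = 1/5760; (3j)²=1/858 [(5 2 5; 1 -1 0)], sign=-1
I_A²/I_B² = (1/4290)/(1/858) = 1/5

1/5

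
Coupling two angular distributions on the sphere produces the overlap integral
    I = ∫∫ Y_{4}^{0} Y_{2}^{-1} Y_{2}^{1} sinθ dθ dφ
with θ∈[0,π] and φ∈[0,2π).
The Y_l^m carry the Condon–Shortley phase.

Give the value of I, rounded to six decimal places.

Rules hold: Σm=0, L=8 even, 2≤2≤6.
N = 9·5·5 = 225
Δ = 4!·4!·0!/9! = 1/630
Racah Σ t=2..2: t=2:+1/16 = 1/16
⇒ 3j(4 2 2; 0 0 0)² = 2/35, sgn +1
Racah Σ t=1..1: t=1:−1/36 = -1/36
⇒ 3j(4 2 2; 0 -1 1)² = 8/315, sgn +1
4πI² = N·(3j₀)²·(3jₘ)² = 16/49
I = +1·√(0.326531/4π) = 0.16119702

0.161197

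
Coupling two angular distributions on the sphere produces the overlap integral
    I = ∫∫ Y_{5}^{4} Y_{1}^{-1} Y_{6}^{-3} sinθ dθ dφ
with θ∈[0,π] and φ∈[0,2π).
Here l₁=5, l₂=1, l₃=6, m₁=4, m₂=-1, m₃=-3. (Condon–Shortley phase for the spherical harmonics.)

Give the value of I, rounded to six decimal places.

Rules hold: Σm=0, L=12 even, 4≤6≤6.
N = 11·3·13 = 429
Δ = 0!·10!·2!/13! = 1/858
Racah Σ t=0..0: t=0:+1/14400 = 1/14400
⇒ 3j(5 1 6; 0 0 0)² = 6/143, sgn +1
Racah Σ t=0..0: t=0:+1/725760 = 1/725760
⇒ 3j(5 1 6; 4 -1 -3)² = 1/286, sgn -1
4πI² = N·(3j₀)²·(3jₘ)² = 9/143
I = -1·√(0.0629371/4π) = -0.07076985

-0.070770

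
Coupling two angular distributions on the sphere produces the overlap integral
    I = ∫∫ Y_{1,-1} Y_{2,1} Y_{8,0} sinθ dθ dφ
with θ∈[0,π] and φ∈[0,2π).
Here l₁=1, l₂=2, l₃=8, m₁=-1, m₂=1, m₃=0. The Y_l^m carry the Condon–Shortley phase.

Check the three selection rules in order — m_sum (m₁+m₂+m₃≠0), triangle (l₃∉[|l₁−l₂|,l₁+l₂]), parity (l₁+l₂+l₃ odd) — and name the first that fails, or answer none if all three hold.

azimuthal sum: -1 + 1 + 0 = 0  ✓
1 ≤ 8 ≤ 3 (triangle on l)  ✗
L = 1 + 2 + 8 = 11 (odd)

triangle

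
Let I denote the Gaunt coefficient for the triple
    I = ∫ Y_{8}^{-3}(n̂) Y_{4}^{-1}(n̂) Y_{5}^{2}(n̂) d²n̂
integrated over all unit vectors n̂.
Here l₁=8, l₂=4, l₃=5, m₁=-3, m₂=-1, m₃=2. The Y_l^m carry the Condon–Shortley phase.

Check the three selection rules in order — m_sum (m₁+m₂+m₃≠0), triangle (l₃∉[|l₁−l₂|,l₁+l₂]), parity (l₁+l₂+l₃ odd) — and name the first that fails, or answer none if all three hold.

m_sum

m₁+m₂+m₃ = -3 − 1 + 2 = -2  ✗
triangle: |8−4|=4 ≤ l₃=5 ≤ 8+4=12
parity: l₁+l₂+l₃ = 17 is odd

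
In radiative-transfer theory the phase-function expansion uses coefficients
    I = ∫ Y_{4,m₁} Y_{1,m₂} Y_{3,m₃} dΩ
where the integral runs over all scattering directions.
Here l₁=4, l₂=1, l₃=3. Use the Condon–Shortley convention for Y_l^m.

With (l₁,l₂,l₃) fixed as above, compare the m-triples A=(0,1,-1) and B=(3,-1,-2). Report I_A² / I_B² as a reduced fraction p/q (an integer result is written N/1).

Same 4,1,3: normalisation and zero-m 3j drop out of the ratio.
A: Δ: 2! 6! 0! / 9! → 1/252; sum: t=2:+1/96 = 1/96; 3j²(4 1 3; 0 1 -1) = Δ·Π!·Σ² = 1/42  (sign +1)
B: Δ: 2! 6! 0! / 9! → 1/252; sum: t=0:+1/240 = 1/240; 3j²(4 1 3; 3 -1 -2) = Δ·Π!·Σ² = 1/12  (sign -1)
I_A²/I_B² = (1/42)/(1/12) = 2/7

2/7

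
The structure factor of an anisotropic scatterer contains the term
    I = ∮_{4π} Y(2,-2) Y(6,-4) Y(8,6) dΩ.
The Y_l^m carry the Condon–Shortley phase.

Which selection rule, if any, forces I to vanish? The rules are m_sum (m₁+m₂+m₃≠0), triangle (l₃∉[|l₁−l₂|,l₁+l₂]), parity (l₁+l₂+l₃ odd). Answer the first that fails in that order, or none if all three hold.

none

Σmᵢ = 0  ✓
l₃∈[|l₁−l₂|,l₁+l₂]=[4,8], have l₃=8  ✓
Σlᵢ = 16 ⇒ even  ✓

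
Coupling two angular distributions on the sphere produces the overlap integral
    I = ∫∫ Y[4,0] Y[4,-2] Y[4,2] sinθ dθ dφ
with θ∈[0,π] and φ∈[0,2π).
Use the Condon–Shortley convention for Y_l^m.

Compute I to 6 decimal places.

m-sum 0 ✓  L=12 even ✓  0≤4≤8 ✓
Π(2lᵢ+1) = 9×9×9 = 729
triangle coeff Δ(4,4,4) = 1/450450
Σ_t [0,4]: t=0:+1/13824 t=1:−1/216 t=2:+1/64 t=3:−1/216 t=4:+1/13824 = 5/768
(3j)²=18/1001 [(4 4 4; 0 0 0)], sign=+1
Σ_t [0,2]: t=0:+1/2304 t=1:−1/216 t=2:+1/384 = -11/6912
(3j)²=11/1638 [(4 4 4; 0 -2 2)], sign=-1
⇒ 4πI² = 729/8281
I = (-1)√(729/8281/(4π)) = -0.08369845

-0.083698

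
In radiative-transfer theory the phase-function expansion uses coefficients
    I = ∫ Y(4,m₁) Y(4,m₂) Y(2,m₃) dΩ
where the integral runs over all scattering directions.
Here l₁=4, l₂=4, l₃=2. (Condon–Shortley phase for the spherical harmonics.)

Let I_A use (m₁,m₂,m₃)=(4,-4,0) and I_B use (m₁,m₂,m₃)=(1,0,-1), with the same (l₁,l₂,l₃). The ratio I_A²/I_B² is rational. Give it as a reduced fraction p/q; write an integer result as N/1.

Same 4,4,2: normalisation and zero-m 3j drop out of the ratio.
A: Δ: 6! 2! 2! / 11! → 1/13860; sum: t=0:+1/2880 = 1/2880; 3j²(4 4 2; 4 -4 0) = Δ·Π!·Σ² = 28/495  (sign +1)
B: Δ: 6! 2! 2! / 11! → 1/13860; sum: t=2:+1/96 t=3:−1/72 = -1/288; 3j²(4 4 2; 1 0 -1) = Δ·Π!·Σ² = 1/462  (sign +1)
I_A²/I_B² = (28/495)/(1/462) = 392/15

392/15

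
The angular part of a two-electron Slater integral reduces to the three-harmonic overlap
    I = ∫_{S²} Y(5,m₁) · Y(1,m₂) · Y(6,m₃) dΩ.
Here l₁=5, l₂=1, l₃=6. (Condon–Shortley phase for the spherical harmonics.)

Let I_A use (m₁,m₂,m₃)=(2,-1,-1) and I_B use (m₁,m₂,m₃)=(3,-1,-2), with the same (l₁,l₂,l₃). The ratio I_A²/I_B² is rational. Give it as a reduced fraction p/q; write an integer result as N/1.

l's match ⇒ only the (l;m) 3-j factors differ between A and B.
A: triangle coeff Δ(5,1,6) = 1/858; Σ_t [0,0]: t=0:+1/60480 = 1/60480; (3j)²=5/429 [(5 1 6; 2 -1 -1)], sign=-1
B: triangle coeff Δ(5,1,6) = 1/858; Σ_t [0,0]: t=0:+1/161280 = 1/161280; (3j)²=1/143 [(5 1 6; 3 -1 -2)], sign=+1
I_A²/I_B² = (5/429)/(1/143) = 5/3

5/3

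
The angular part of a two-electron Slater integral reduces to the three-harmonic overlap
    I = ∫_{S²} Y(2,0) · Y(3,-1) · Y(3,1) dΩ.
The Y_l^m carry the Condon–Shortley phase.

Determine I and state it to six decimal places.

m-sum 0 ✓  L=8 even ✓  1≤3≤5 ✓
Π(2lᵢ+1) = 5×7×7 = 245
triangle coeff Δ(2,3,3) = 1/3780
Σ_t [0,2]: t=0:+1/24 t=1:−1/4 t=2:+1/24 = -1/6
(3j)²=4/105 [(2 3 3; 0 0 0)], sign=+1
Σ_t [0,2]: t=0:+1/16 t=1:−1/6 t=2:+1/96 = -3/32
(3j)²=3/140 [(2 3 3; 0 -1 1)], sign=-1
⇒ 4πI² = 1/5
I = (-1)√(1/5/(4π)) = -0.12615663

-0.126157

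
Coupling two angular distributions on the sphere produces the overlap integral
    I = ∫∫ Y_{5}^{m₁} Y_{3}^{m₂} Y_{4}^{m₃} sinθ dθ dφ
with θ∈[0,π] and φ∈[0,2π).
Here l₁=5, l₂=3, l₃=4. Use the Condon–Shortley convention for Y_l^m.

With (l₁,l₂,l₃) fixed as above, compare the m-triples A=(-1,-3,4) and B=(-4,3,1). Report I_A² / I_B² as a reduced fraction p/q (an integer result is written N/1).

l's match ⇒ only the (l;m) 3-j factors differ between A and B.
A: triangle coeff Δ(5,3,4) = 1/180180; Σ_t [0,0]: t=0:+1/34560 = 1/34560; (3j)²=1/429 [(5 3 4; -1 -3 4)], sign=+1
B: triangle coeff Δ(5,3,4) = 1/180180; Σ_t [4,4]: t=4:+1/5760 = 1/5760; (3j)²=9/286 [(5 3 4; -4 3 1)], sign=-1
I_A²/I_B² = (1/429)/(9/286) = 2/27

2/27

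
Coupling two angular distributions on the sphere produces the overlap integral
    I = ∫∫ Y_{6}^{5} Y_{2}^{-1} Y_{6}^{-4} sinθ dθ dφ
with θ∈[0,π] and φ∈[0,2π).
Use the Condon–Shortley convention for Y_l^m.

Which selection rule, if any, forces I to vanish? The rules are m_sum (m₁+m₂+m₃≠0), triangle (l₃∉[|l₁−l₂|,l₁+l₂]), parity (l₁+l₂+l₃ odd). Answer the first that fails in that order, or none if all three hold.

none

Σmᵢ = 0  ✓
l₃∈[|l₁−l₂|,l₁+l₂]=[4,8], have l₃=6  ✓
Σlᵢ = 14 ⇒ even  ✓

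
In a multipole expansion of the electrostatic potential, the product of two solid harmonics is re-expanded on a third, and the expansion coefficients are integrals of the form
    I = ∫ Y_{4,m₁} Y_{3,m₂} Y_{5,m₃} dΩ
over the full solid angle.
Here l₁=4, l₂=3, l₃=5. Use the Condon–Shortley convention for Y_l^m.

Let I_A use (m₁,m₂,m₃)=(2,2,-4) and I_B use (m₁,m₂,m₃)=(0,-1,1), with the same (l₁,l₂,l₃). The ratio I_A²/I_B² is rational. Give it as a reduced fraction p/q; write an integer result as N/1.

Same 4,3,5: normalisation and zero-m 3j drop out of the ratio.
A: Δ: 2! 6! 4! / 13! → 1/180180; sum: t=1:−1/2880 t=2:+1/8640 = -1/4320; 3j²(4 3 5; 2 2 -4) = Δ·Π!·Σ² = 8/429  (sign +1)
B: Δ: 2! 6! 4! / 13! → 1/180180; sum: t=0:+1/384 t=1:−1/216 t=2:+1/2304 = -11/6912; 3j²(4 3 5; 0 -1 1) = Δ·Π!·Σ² = 11/1638  (sign -1)
I_A²/I_B² = (8/429)/(11/1638) = 336/121

336/121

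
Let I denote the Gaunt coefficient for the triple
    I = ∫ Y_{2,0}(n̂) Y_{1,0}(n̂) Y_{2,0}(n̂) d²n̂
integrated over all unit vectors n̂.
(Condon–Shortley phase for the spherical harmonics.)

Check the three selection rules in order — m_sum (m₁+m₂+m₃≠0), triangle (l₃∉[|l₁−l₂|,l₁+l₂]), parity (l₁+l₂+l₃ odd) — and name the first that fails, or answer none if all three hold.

parity

Σmᵢ = 0  ✓
l₃∈[|l₁−l₂|,l₁+l₂]=[1,3], have l₃=2  ✓
Σlᵢ = 5 ⇒ odd  ✗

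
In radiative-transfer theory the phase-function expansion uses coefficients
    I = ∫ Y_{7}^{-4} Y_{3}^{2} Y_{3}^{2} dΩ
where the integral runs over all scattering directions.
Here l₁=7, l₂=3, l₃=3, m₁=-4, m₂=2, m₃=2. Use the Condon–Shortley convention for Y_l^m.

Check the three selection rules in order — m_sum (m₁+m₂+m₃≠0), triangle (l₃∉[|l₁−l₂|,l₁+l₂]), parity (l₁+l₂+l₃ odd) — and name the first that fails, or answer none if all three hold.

triangle

Σmᵢ = 0  ✓
l₃∈[|l₁−l₂|,l₁+l₂]=[4,10], have l₃=3  ✗
Σlᵢ = 13 ⇒ odd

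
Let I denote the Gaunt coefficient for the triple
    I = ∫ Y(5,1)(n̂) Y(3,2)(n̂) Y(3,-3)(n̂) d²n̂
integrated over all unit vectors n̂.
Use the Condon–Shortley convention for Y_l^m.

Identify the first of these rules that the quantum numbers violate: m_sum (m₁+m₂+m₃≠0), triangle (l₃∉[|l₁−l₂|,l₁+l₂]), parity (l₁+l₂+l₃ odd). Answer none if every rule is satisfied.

m₁+m₂+m₃ = 1 + 2 − 3 = 0  ✓
triangle: |5−3|=2 ≤ l₃=3 ≤ 5+3=8  ✓
parity: l₁+l₂+l₃ = 11 is odd  ✗

parity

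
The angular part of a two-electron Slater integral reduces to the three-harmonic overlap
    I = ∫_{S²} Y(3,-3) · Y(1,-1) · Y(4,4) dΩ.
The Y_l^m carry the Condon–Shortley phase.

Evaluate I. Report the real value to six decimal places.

0.325735

Rules hold: Σm=0, L=8 even, 2≤4≤4.
N = 7·3·9 = 189
Δ = 0!·6!·2!/9! = 1/252
Racah Σ t=0..0: t=0:+1/36 = 1/36
⇒ 3j(3 1 4; 0 0 0)² = 4/63, sgn +1
Racah Σ t=0..0: t=0:+1/1440 = 1/1440
⇒ 3j(3 1 4; -3 -1 4)² = 1/9, sgn +1
4πI² = N·(3j₀)²·(3jₘ)² = 4/3
I = +1·√(1.33333/4π) = 0.32573501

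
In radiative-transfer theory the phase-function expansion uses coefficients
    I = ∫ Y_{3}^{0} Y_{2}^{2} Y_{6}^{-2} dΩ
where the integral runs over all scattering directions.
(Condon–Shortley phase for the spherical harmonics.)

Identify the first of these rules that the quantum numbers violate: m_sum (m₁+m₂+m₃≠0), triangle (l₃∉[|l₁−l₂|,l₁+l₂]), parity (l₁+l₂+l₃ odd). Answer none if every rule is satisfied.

Σmᵢ = 0  ✓
l₃∈[|l₁−l₂|,l₁+l₂]=[1,5], have l₃=6  ✗
Σlᵢ = 11 ⇒ odd

triangle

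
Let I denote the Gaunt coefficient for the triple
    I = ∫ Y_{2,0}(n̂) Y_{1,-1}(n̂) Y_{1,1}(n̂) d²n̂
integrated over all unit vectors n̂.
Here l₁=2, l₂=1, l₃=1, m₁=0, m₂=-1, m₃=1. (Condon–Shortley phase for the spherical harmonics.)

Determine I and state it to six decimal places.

m-sum 0 ✓  L=4 even ✓  1≤1≤3 ✓
Π(2lᵢ+1) = 5×3×3 = 45
triangle coeff Δ(2,1,1) = 1/30
Σ_t [1,1]: t=1:−1/1 = -1/1
(3j)²=2/15 [(2 1 1; 0 0 0)], sign=+1
Σ_t [0,0]: t=0:+1/4 = 1/4
(3j)²=1/30 [(2 1 1; 0 -1 1)], sign=+1
⇒ 4πI² = 1/5
I = (+1)√(1/5/(4π)) = 0.12615663

0.126157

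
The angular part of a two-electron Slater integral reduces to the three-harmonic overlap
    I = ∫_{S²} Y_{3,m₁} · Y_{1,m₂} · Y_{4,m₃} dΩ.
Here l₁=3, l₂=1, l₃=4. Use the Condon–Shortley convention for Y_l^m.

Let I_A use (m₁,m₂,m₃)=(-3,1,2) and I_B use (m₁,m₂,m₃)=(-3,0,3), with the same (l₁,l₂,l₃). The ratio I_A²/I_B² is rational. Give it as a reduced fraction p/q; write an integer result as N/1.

1/7

l's match ⇒ only the (l;m) 3-j factors differ between A and B.
A: triangle coeff Δ(3,1,4) = 1/252; Σ_t [0,0]: t=0:+1/1440 = 1/1440; (3j)²=1/252 [(3 1 4; -3 1 2)], sign=+1
B: triangle coeff Δ(3,1,4) = 1/252; Σ_t [0,0]: t=0:+1/720 = 1/720; (3j)²=1/36 [(3 1 4; -3 0 3)], sign=-1
I_A²/I_B² = (1/252)/(1/36) = 1/7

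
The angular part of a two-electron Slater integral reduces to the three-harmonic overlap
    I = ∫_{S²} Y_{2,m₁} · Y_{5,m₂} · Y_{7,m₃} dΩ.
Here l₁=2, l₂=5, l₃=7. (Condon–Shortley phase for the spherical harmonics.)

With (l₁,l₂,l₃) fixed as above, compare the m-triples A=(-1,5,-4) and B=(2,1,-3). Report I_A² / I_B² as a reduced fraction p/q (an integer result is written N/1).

11/210

Same 2,5,7: normalisation and zero-m 3j drop out of the ratio.
A: Δ: 0! 4! 10! / 15! → 1/15015; sum: t=0:+1/21772800 = 1/21772800; 3j²(2 5 7; -1 5 -4) = Δ·Π!·Σ² = 1/1365  (sign -1)
B: Δ: 0! 4! 10! / 15! → 1/15015; sum: t=0:+1/414720 = 1/414720; 3j²(2 5 7; 2 1 -3) = Δ·Π!·Σ² = 2/143  (sign +1)
I_A²/I_B² = (1/1365)/(2/143) = 11/210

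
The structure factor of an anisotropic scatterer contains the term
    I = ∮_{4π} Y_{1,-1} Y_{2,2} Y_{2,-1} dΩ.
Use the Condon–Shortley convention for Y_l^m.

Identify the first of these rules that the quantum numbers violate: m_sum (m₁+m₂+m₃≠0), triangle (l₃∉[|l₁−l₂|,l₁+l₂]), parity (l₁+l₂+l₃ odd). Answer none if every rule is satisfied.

parity

Σmᵢ = 0  ✓
l₃∈[|l₁−l₂|,l₁+l₂]=[1,3], have l₃=2  ✓
Σlᵢ = 5 ⇒ odd  ✗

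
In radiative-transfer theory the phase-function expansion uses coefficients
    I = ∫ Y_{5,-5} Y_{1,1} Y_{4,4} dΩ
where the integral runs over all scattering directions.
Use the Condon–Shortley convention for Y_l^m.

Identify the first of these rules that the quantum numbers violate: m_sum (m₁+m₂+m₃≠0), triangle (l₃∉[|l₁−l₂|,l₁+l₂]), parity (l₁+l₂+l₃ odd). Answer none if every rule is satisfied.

none

azimuthal sum: -5 + 1 + 4 = 0  ✓
4 ≤ 4 ≤ 6 (triangle on l)  ✓
L = 5 + 1 + 4 = 10 (even)  ✓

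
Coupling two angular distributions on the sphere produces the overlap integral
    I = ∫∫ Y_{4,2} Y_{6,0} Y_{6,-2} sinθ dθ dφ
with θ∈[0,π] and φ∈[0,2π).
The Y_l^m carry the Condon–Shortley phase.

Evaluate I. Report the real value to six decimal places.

-0.107540

Checks pass: Σm=0; 16 even; l₃=6∈[2,10].
(2·4+1)(2·6+1)(2·6+1) = 1521
Δ: 4! 4! 8! / 17! → 1/15315300
sum: t=0:+1/829440 t=1:−1/25920 t=2:+1/9216 t=3:−1/25920 t=4:+1/829440 = 7/207360
3j²(4 6 6; 0 0 0) = Δ·Π!·Σ² = 28/2431  (sign +1)
sum: t=0:+1/138240 t=1:−1/25920 t=2:+1/55296 = -11/829440
3j²(4 6 6; 2 0 -2) = Δ·Π!·Σ² = 11/1326  (sign -1)
combine: 4πI² = 1521·28/2431·11/1326 = 42/289
take √, sign -1: I = -0.10754019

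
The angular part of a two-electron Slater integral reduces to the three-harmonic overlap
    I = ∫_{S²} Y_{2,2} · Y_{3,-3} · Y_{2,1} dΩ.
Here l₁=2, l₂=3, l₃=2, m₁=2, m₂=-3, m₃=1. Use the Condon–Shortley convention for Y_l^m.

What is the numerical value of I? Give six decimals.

Σlᵢ=7 odd — θ-integrand is odd under cosθ→−cosθ; I=0

0.000000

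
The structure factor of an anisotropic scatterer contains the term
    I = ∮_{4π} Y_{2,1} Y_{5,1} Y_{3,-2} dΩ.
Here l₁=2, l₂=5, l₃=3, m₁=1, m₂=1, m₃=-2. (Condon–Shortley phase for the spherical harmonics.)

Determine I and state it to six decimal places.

-0.117387

m-sum 0 ✓  L=10 even ✓  3≤3≤7 ✓
Π(2lᵢ+1) = 5×11×7 = 385
triangle coeff Δ(2,5,3) = 1/2310
Σ_t [2,2]: t=2:+1/144 = 1/144
(3j)²=10/231 [(2 5 3; 0 0 0)], sign=-1
Σ_t [1,1]: t=1:−1/720 = -1/720
(3j)²=4/385 [(2 5 3; 1 1 -2)], sign=+1
⇒ 4πI² = 40/231
I = (-1)√(40/231/(4π)) = -0.11738675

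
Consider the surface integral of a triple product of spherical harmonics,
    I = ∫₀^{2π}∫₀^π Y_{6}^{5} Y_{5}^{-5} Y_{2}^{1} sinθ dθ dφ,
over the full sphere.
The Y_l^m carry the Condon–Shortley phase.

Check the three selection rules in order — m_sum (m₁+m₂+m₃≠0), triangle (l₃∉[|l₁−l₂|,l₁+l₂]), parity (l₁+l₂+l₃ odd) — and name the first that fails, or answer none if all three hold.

Σmᵢ = 1  ✗
l₃∈[|l₁−l₂|,l₁+l₂]=[1,11], have l₃=2
Σlᵢ = 13 ⇒ odd

m_sum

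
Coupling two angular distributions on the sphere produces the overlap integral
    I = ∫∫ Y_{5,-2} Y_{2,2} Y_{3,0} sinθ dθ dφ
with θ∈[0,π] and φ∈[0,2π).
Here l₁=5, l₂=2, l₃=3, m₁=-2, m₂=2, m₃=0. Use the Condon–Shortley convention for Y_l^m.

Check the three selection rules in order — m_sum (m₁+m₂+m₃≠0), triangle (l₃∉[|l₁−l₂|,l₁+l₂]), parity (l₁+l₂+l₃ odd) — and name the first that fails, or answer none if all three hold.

m₁+m₂+m₃ = -2 + 2 + 0 = 0  ✓
triangle: |5−2|=3 ≤ l₃=3 ≤ 5+2=7  ✓
parity: l₁+l₂+l₃ = 10 is even  ✓

none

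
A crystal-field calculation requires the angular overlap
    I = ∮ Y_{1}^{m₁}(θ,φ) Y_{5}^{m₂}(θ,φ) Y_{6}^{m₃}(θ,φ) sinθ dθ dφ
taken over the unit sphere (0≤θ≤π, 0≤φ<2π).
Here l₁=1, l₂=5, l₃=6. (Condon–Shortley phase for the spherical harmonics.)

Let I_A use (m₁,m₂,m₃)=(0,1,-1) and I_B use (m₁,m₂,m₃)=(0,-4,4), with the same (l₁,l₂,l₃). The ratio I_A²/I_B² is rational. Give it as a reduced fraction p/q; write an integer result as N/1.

Same 1,5,6: normalisation and zero-m 3j drop out of the ratio.
A: Δ: 0! 2! 10! / 13! → 1/858; sum: t=0:+1/17280 = 1/17280; 3j²(1 5 6; 0 1 -1) = Δ·Π!·Σ² = 35/858  (sign -1)
B: Δ: 0! 2! 10! / 13! → 1/858; sum: t=0:+1/362880 = 1/362880; 3j²(1 5 6; 0 -4 4) = Δ·Π!·Σ² = 10/429  (sign +1)
I_A²/I_B² = (35/858)/(10/429) = 7/4

7/4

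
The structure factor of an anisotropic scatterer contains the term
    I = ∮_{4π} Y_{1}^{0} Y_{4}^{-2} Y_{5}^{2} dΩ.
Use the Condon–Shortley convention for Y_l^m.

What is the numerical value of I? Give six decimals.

0.225034

m-sum 0 ✓  L=10 even ✓  3≤5≤5 ✓
Π(2lᵢ+1) = 3×9×11 = 297
triangle coeff Δ(1,4,5) = 1/495
Σ_t [0,0]: t=0:+1/576 = 1/576
(3j)²=5/99 [(1 4 5; 0 0 0)], sign=-1
Σ_t [0,0]: t=0:+1/1440 = 1/1440
(3j)²=7/165 [(1 4 5; 0 -2 2)], sign=-1
⇒ 4πI² = 7/11
I = (+1)√(7/11/(4π)) = 0.22503380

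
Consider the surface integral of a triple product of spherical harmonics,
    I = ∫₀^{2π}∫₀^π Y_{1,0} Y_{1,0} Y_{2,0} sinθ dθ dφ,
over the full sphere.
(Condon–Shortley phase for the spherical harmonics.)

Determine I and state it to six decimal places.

0.252313

Rules hold: Σm=0, L=4 even, 0≤2≤2.
N = 3·3·5 = 45
Δ = 0!·2!·2!/5! = 1/30
Racah Σ t=0..0: t=0:+1/1 = 1/1
⇒ 3j(1 1 2; 0 0 0)² = 2/15, sgn +1
(m-triple is (0,0,0) — same symbol as above.)
4πI² = N·(3j₀)²·(3jₘ)² = 4/5
I = +1·√(0.8/4π) = 0.25231325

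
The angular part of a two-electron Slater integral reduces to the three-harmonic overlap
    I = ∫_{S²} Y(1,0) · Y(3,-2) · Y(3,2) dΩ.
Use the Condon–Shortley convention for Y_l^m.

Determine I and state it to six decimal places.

0.000000

Σlᵢ=7 odd — θ-integrand is odd under cosθ→−cosθ; I=0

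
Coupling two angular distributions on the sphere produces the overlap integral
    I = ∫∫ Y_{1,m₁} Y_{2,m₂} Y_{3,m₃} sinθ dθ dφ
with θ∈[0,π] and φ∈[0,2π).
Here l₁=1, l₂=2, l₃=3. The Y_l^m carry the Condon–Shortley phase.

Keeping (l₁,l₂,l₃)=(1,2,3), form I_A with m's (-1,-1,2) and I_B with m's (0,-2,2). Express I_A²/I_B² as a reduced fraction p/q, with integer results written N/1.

2/1

l's match ⇒ only the (l;m) 3-j factors differ between A and B.
A: triangle coeff Δ(1,2,3) = 1/105; Σ_t [0,0]: t=0:+1/12 = 1/12; (3j)²=2/21 [(1 2 3; -1 -1 2)], sign=-1
B: triangle coeff Δ(1,2,3) = 1/105; Σ_t [0,0]: t=0:+1/24 = 1/24; (3j)²=1/21 [(1 2 3; 0 -2 2)], sign=-1
I_A²/I_B² = (2/21)/(1/21) = 2/1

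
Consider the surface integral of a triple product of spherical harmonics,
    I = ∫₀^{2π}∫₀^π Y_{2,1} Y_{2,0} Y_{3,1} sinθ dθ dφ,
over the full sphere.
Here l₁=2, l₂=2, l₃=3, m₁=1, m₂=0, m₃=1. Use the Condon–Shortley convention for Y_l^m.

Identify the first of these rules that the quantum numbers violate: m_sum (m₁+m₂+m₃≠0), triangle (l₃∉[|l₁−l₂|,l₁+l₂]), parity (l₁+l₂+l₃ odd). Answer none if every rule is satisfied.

Σmᵢ = 2  ✗
l₃∈[|l₁−l₂|,l₁+l₂]=[0,4], have l₃=3
Σlᵢ = 7 ⇒ odd

m_sum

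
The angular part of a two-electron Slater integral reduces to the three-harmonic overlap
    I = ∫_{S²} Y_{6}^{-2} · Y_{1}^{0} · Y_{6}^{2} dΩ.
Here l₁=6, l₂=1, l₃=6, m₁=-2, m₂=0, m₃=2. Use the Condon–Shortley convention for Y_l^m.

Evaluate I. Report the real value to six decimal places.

0.000000

L=13 odd ⇒ parity kills the (l;000) factor ⇒ I = 0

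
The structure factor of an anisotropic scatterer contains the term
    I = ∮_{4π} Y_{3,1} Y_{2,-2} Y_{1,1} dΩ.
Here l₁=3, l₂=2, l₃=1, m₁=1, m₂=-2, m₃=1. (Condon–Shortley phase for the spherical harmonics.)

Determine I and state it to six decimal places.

-0.082589

Rules hold: Σm=0, L=6 even, 1≤1≤5.
N = 7·5·3 = 105
Δ = 4!·2!·0!/7! = 1/105
Racah Σ t=2..2: t=2:+1/4 = 1/4
⇒ 3j(3 2 1; 0 0 0)² = 3/35, sgn -1
Racah Σ t=0..0: t=0:+1/48 = 1/48
⇒ 3j(3 2 1; 1 -2 1)² = 1/105, sgn +1
4πI² = N·(3j₀)²·(3jₘ)² = 3/35
I = -1·√(0.0857143/4π) = -0.08258890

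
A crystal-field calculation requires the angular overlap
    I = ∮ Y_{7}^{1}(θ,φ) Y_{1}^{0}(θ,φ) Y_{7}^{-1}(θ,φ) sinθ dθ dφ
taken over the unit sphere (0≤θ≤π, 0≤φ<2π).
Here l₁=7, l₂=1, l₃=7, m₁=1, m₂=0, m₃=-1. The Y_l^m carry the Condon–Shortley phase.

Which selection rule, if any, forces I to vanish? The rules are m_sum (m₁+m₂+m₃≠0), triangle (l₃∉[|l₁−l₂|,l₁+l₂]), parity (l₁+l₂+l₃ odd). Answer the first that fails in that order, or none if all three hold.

parity

m₁+m₂+m₃ = 1 + 0 − 1 = 0  ✓
triangle: |7−1|=6 ≤ l₃=7 ≤ 7+1=8  ✓
parity: l₁+l₂+l₃ = 15 is odd  ✗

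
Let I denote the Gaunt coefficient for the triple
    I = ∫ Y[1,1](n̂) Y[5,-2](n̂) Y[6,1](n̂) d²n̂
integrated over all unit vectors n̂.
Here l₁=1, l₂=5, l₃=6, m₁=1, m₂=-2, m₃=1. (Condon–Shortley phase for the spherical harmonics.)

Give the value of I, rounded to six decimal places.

-0.129207

Checks pass: Σm=0; 12 even; l₃=6∈[4,6].
(2·1+1)(2·5+1)(2·6+1) = 429
Δ: 0! 2! 10! / 13! → 1/858
sum: t=0:+1/14400 = 1/14400
3j²(1 5 6; 0 0 0) = Δ·Π!·Σ² = 6/143  (sign +1)
sum: t=0:+1/60480 = 1/60480
3j²(1 5 6; 1 -2 1) = Δ·Π!·Σ² = 5/429  (sign -1)
combine: 4πI² = 429·6/143·5/429 = 30/143
take √, sign -1: I = -0.12920749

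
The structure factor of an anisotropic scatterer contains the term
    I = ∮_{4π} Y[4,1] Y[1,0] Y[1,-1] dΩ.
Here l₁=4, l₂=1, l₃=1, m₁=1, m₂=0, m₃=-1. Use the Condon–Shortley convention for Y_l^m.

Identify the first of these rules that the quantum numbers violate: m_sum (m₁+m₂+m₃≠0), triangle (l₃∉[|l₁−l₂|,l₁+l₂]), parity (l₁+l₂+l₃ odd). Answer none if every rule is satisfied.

triangle

m₁+m₂+m₃ = 1 + 0 − 1 = 0  ✓
triangle: |4−1|=3 ≤ l₃=1 ≤ 4+1=5  ✗
parity: l₁+l₂+l₃ = 6 is even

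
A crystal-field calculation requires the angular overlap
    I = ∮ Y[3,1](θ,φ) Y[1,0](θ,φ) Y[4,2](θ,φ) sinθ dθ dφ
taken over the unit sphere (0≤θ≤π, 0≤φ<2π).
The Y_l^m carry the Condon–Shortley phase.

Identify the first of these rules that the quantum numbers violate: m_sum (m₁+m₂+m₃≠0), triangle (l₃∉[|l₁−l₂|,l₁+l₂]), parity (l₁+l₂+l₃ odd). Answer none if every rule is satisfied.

m_sum

m₁+m₂+m₃ = 1 + 0 + 2 = 3  ✗
triangle: |3−1|=2 ≤ l₃=4 ≤ 3+1=4
parity: l₁+l₂+l₃ = 8 is even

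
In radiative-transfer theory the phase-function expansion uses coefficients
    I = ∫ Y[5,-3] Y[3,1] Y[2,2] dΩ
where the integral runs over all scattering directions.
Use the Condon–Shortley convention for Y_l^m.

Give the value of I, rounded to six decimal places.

-0.200476

Checks pass: Σm=0; 10 even; l₃=2∈[2,8].
(2·5+1)(2·3+1)(2·2+1) = 385
Δ: 6! 4! 0! / 11! → 1/2310
sum: t=3:−1/144 = -1/144
3j²(5 3 2; 0 0 0) = Δ·Π!·Σ² = 10/231  (sign -1)
sum: t=4:+1/1152 = 1/1152
3j²(5 3 2; -3 1 2) = Δ·Π!·Σ² = 1/33  (sign +1)
combine: 4πI² = 385·10/231·1/33 = 50/99
take √, sign -1: I = -0.20047604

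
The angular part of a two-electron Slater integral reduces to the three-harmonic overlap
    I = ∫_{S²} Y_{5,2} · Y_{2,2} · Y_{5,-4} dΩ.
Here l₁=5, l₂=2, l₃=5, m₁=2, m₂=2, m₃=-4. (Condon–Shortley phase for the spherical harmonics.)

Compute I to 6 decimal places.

-0.137240

Rules hold: Σm=0, L=12 even, 3≤5≤7.
N = 11·5·11 = 605
Δ = 2!·8!·2!/13! = 1/38610
Racah Σ t=0..2: t=0:+1/2880 t=1:−1/576 t=2:+1/2880 = -1/960
⇒ 3j(5 2 5; 0 0 0)² = 10/429, sgn +1
Racah Σ t=2..2: t=2:+1/20160 = 1/20160
⇒ 3j(5 2 5; 2 2 -4)² = 12/715, sgn -1
4πI² = N·(3j₀)²·(3jₘ)² = 40/169
I = -1·√(0.236686/4π) = -0.13724032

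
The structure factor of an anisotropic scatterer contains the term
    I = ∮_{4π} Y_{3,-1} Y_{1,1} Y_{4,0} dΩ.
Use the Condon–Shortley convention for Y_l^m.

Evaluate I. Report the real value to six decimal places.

m-sum 0 ✓  L=8 even ✓  2≤4≤4 ✓
Π(2lᵢ+1) = 7×3×9 = 189
triangle coeff Δ(3,1,4) = 1/252
Σ_t [0,0]: t=0:+1/36 = 1/36
(3j)²=4/63 [(3 1 4; 0 0 0)], sign=+1
Σ_t [0,0]: t=0:+1/96 = 1/96
(3j)²=1/42 [(3 1 4; -1 1 0)], sign=+1
⇒ 4πI² = 2/7
I = (+1)√(2/7/(4π)) = 0.15078601

0.150786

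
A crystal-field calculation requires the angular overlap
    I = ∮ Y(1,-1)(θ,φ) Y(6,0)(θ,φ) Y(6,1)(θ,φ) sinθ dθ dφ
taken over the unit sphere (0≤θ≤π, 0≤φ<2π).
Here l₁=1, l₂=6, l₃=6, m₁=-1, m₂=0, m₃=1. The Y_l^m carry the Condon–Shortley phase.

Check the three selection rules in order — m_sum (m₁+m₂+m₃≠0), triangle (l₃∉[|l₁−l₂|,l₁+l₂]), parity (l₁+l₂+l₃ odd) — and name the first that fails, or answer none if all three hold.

m₁+m₂+m₃ = -1 + 0 + 1 = 0  ✓
triangle: |1−6|=5 ≤ l₃=6 ≤ 1+6=7  ✓
parity: l₁+l₂+l₃ = 13 is odd  ✗

parity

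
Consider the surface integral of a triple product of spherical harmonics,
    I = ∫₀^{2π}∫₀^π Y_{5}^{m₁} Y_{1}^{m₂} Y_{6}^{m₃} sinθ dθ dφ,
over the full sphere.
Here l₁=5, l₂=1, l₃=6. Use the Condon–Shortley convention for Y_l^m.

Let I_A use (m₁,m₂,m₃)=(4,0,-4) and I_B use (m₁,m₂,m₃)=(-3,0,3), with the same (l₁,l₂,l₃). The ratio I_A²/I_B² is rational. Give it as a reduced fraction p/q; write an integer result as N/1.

20/27

Same 5,1,6: normalisation and zero-m 3j drop out of the ratio.
A: Δ: 0! 10! 2! / 13! → 1/858; sum: t=0:+1/362880 = 1/362880; 3j²(5 1 6; 4 0 -4) = Δ·Π!·Σ² = 10/429  (sign +1)
B: Δ: 0! 10! 2! / 13! → 1/858; sum: t=0:+1/80640 = 1/80640; 3j²(5 1 6; -3 0 3) = Δ·Π!·Σ² = 9/286  (sign -1)
I_A²/I_B² = (10/429)/(9/286) = 20/27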